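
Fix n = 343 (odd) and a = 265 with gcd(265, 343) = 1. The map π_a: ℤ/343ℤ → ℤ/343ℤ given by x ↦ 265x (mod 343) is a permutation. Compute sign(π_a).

Trace 328: π^k(328) = [328, 141, 321, 1, 265, 253, 160] for k=0..6.
The orbit structure of x ↦ 265x mod 343: 10 orbits of sizes [98, 98, 98, 14, 14, 14, 2, 2, 2, 1].
343 − 10 = 333 transpositions; sign(π) = (−1)^333 = -1.

-1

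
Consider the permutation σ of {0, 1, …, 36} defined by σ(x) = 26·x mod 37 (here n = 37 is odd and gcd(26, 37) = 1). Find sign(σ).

Trace 1: π^k(1) = [1, 26, 10] for k=0..2.
The orbit structure of x ↦ 26x mod 37: 13 orbits of sizes [3, 3, 3, 3, 3, 3, 3, 3, 3, 3, 3, 3, 1].
Σ(ℓ_i−1) = 37−13 = 24; sign = (−1)^24 = +1.
Zolotarev: (26|37) = +1, matching the cycle-count sign.

+1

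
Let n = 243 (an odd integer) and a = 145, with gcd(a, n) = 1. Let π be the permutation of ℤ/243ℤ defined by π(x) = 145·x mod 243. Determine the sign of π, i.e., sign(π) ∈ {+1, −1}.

+1

Orbit of 226 under x↦145x: [226, 208, 28, 172, 154, 217, 118]… (length divides ord_243(145)).
The orbit structure of x ↦ 145x mod 243: 27 orbits of sizes [27, 27, 27, 27, 27, 27, 9, 9, 9, 9, 9, 9, 3, 3, 3, 3, 3, 3, 1, 1, 1, 1, 1, 1, 1, 1, 1].
Σ(ℓ_i−1) = 243−27 = 216; sign = (−1)^216 = +1.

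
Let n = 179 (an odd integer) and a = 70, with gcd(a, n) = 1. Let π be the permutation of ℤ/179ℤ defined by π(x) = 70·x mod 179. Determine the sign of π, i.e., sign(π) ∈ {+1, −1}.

+1

Trace 145: π^k(145) = [145, 126, 49, 29, 61, 153, 149] for k=0..6.
Cycle lengths of π_70 on ℤ/179ℤ: [89, 89, 1]; 3 cycles in total.
With 3 cycles on 179 points, sign = (−1)^{179−3} = +1.
Via Zolotarev, sign(π_{70}) = (70|179) = +1.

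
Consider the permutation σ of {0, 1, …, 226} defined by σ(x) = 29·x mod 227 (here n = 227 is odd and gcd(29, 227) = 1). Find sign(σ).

+1

Trace 131: π^k(131) = [131, 167, 76, 161, 129, 109, 210] for k=0..6.
The orbit structure of x ↦ 29x mod 227: 3 orbits of sizes [113, 113, 1].
3 cycles on 227: each ℓ→(−1)^(ℓ−1), product (−1)^224 = +1.
(29|227)_J = +1 (Zolotarev's lemma cross-check).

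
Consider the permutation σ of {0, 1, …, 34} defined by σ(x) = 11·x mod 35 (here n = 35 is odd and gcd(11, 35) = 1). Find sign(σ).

+1

Start at x=16: 16 → 1 → 11 → 16 (one orbit).
π_11 has 15 disjoint cycles with lengths [3, 3, 3, 3, 3, 3, 3, 3, 3, 3, 1, 1, 1, 1, 1] on {0,…,34}.
Σ(ℓ_i−1) = 35−15 = 20; sign = (−1)^20 = +1.
(11|35)_J = +1 (Zolotarev's lemma cross-check).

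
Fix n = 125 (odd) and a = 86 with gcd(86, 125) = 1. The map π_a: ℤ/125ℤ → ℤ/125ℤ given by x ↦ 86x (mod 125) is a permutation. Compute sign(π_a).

Trace 116: π^k(116) = [116, 101, 61, 121, 31, 41, 26] for k=0..6.
Decompose π into cycles: lengths [25, 25, 25, 25, 5, 5, 5, 5, 1, 1, 1, 1, 1] (13 cycles, including the fixed point 0).
125 − 13 = 112 transpositions; sign(π) = (−1)^112 = +1.
(86|125)_J = +1 (Zolotarev's lemma cross-check).

+1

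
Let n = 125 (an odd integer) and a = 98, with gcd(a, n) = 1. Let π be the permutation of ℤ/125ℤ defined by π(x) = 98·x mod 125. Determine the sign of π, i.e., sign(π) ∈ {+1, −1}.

Orbit of 78 under x↦98x: [78, 19, 112, 101, 23, 4, 17]… (length divides ord_125(98)).
Cycle type of π: 100 + 20 + 4 + 1; total 4 cycles.
sign(π) = (−1)^{n − #cycles} = (−1)^{125−4} = (−1)^121 = -1.
Zolotarev: (98|125) = -1, matching the cycle-count sign.

-1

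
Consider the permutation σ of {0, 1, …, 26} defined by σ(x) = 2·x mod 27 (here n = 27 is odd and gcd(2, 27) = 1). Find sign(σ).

-1

Trace 20: π^k(20) = [20, 13, 26, 25, 23, 19, 11] for k=0..6.
Cycle type of π: 18 + 6 + 2 + 1; total 4 cycles.
27 − 4 = 23 transpositions; sign(π) = (−1)^23 = -1.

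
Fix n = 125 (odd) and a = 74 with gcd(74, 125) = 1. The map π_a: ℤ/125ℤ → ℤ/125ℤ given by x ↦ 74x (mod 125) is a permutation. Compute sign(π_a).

+1

Orbit of 124 under x↦74x: [124, 51, 24, 26, 49, 1, 74]… (length divides ord_125(74)).
Cycle type of π: 10×10 + 2×12 + 1; total 23 cycles.
Σ(ℓ_i−1) = 125−23 = 102; sign = (−1)^102 = +1.
(74|125)_J = +1 (Zolotarev's lemma cross-check).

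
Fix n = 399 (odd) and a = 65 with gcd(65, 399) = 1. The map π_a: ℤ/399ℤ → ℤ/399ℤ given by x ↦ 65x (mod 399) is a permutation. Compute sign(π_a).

+1

Orbit of 65 under x↦65x: [65, 235, 113, 163, 221, 1]… (length divides ord_399(65)).
π_65 has 69 disjoint cycles with lengths [6, 6, 6, 6, 6, 6, 6, 6, 6, 6, 6, 6, 6, 6, 6, 6, 6, 6, 6, 6, 6, 6, 6, 6, 6, 6, 6, 6, 6, 6, 6, 6, 6, 6, 6, 6, 6, 6, 6, 6, 6, 6, 6, 6, 6, 6, 6, 6, 6, 6, 6, 6, 6, 6, 6, 6, 6, 6, 6, 6, 6, 6, 6, 6, 6, 3, 3, 2, 1] on {0,…,398}.
n − c = 399 − 69 = 330; sign = (−1)^330 = +1.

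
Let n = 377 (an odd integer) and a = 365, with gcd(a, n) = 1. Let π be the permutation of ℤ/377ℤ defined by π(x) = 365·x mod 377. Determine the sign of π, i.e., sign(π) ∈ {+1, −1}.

Trace 1: π^k(1) = [1, 365, 144, 157] for k=0..3.
π_365 has 104 disjoint cycles with lengths [4, 4, 4, 4, 4, 4, 4, 4, 4, 4, 4, 4, 4, 4, 4, 4, 4, 4, 4, 4, 4, 4, 4, 4, 4, 4, 4, 4, 4, 4, 4, 4, 4, 4, 4, 4, 4, 4, 4, 4, 4, 4, 4, 4, 4, 4, 4, 4, 4, 4, 4, 4, 4, 4, 4, 4, 4, 4, 4, 4, 4, 4, 4, 4, 4, 4, 4, 4, 4, 4, 4, 4, 4, 4, 4, 4, 4, 4, 4, 4, 4, 4, 4, 4, 4, 4, 4, 4, 4, 4, 4, 1, 1, 1, 1, 1, 1, 1, 1, 1, 1, 1, 1, 1] on {0,…,376}.
With 104 cycles on 377 points, sign = (−1)^{377−104} = -1.
The Jacobi symbol (365|377) = -1 (Zolotarev) agrees.

-1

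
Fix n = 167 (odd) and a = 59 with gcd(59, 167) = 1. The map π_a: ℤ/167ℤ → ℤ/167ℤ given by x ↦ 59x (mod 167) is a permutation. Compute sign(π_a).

Start at x=44: 44 → 91 → 25 → 139 → 18 → 60 → 33 → … (one orbit).
The orbit structure of x ↦ 59x mod 167: 2 orbits of sizes [166, 1].
n − c = 167 − 2 = 165; sign = (−1)^165 = -1.
Via Zolotarev, sign(π_{59}) = (59|167) = -1.

-1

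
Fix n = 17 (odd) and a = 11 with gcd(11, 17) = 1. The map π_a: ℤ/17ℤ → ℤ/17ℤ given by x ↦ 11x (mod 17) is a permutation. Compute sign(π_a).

Start at x=12: 12 → 13 → 7 → 9 → 14 → 1 → 11 → … (one orbit).
Decompose π into cycles: lengths [16, 1] (2 cycles, including the fixed point 0).
n − c = 17 − 2 = 15; sign = (−1)^15 = -1.
Via Zolotarev, sign(π_{11}) = (11|17) = -1.

-1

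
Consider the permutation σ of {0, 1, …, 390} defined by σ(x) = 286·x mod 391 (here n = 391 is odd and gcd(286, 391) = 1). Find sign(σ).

+1

Orbit of 158 under x↦286x: [158, 223, 45, 358, 337, 196, 143]… (length divides ord_391(286)).
π_286 has 5 disjoint cycles with lengths [176, 176, 22, 16, 1] on {0,…,390}.
With 5 cycles on 391 points, sign = (−1)^{391−5} = +1.
Check: (286/391) = +1 by Zolotarev.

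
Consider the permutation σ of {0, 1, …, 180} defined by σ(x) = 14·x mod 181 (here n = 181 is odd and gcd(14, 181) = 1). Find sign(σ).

Start at x=148: 148 → 81 → 48 → 129 → 177 → 125 → 121 → … (one orbit).
π_14 has 5 disjoint cycles with lengths [45, 45, 45, 45, 1] on {0,…,180}.
With 5 cycles on 181 points, sign = (−1)^{181−5} = +1.

+1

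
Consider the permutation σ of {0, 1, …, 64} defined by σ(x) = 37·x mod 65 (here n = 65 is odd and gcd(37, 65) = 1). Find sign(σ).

Trace 37: π^k(37) = [37, 4, 18, 16, 7, 64, 28] for k=0..6.
Cycle type of π: 12×5 + 4 + 1; total 7 cycles.
n − c = 65 − 7 = 58; sign = (−1)^58 = +1.
Check: (37/65) = +1 by Zolotarev.

+1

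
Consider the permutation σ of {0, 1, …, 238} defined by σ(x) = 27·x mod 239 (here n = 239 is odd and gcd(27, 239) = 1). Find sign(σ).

Orbit of 54 under x↦27x: [54, 24, 170, 49, 128, 110, 102]… (length divides ord_239(27)).
Decompose π into cycles: lengths [119, 119, 1] (3 cycles, including the fixed point 0).
Σ(ℓ_i−1) = 239−3 = 236; sign = (−1)^236 = +1.
Via Zolotarev, sign(π_{27}) = (27|239) = +1.

+1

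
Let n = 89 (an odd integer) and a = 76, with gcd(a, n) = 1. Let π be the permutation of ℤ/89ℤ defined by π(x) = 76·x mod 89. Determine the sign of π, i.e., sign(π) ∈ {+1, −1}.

Orbit of 58 under x↦76x: [58, 47, 12, 22, 70, 69, 82]… (length divides ord_89(76)).
Cycle type of π: 88 + 1; total 2 cycles.
With 2 cycles on 89 points, sign = (−1)^{89−2} = -1.

-1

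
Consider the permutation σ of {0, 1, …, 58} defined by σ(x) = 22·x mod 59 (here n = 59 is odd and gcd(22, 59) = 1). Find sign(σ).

+1

Trace 1: π^k(1) = [1, 22, 12, 28, 26, 41, 17] for k=0..6.
Decompose π into cycles: lengths [29, 29, 1] (3 cycles, including the fixed point 0).
With 3 cycles on 59 points, sign = (−1)^{59−3} = +1.
(22|59)_J = +1 (Zolotarev's lemma cross-check).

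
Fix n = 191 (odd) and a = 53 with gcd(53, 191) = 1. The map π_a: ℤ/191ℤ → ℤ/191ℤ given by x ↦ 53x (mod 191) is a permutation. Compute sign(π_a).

Orbit of 70 under x↦53x: [70, 81, 91, 48, 61, 177, 22]… (length divides ord_191(53)).
Decompose π into cycles: lengths [190, 1] (2 cycles, including the fixed point 0).
2 cycles on 191: each ℓ→(−1)^(ℓ−1), product (−1)^189 = -1.
Zolotarev: (53|191) = -1, matching the cycle-count sign.

-1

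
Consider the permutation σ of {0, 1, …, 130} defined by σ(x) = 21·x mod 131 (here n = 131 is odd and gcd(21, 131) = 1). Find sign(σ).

Trace 44: π^k(44) = [44, 7, 16, 74, 113, 15, 53] for k=0..6.
Decompose π into cycles: lengths [65, 65, 1] (3 cycles, including the fixed point 0).
With 3 cycles on 131 points, sign = (−1)^{131−3} = +1.

+1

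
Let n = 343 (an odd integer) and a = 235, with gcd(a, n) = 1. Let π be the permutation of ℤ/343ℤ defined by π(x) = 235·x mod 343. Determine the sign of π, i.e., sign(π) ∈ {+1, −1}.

+1

Orbit of 317 under x↦235x: [317, 64, 291, 128, 239, 256, 135]… (length divides ord_343(235)).
7 cycles of lengths [147, 147, 21, 21, 3, 3, 1].
Σ(ℓ_i−1) = 343−7 = 336; sign = (−1)^336 = +1.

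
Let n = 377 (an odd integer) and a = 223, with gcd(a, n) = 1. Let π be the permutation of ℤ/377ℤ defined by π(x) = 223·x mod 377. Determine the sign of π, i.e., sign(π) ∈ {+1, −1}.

-1

Orbit of 277 under x↦223x: [277, 320, 107, 110, 25, 297, 256]… (length divides ord_377(223)).
Cycle type of π: 84×4 + 12 + 7×4 + 1; total 10 cycles.
sign(π) = (−1)^{n − #cycles} = (−1)^{377−10} = (−1)^367 = -1.
Via Zolotarev, sign(π_{223}) = (223|377) = -1.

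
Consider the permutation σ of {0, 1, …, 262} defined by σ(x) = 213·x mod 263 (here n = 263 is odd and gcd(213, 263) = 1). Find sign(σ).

-1

Trace 97: π^k(97) = [97, 147, 14, 89, 21, 2, 163] for k=0..6.
2 cycles of lengths [262, 1].
2 cycles on 263: each ℓ→(−1)^(ℓ−1), product (−1)^261 = -1.
(213|263)_J = -1 (Zolotarev's lemma cross-check).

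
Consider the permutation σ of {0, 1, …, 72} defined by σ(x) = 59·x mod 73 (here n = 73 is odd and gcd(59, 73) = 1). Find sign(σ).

Trace 12: π^k(12) = [12, 51, 16, 68, 70, 42, 69] for k=0..6.
Cycle lengths of π_59 on ℤ/73ℤ: [72, 1]; 2 cycles in total.
sign(π) = (−1)^{n − #cycles} = (−1)^{73−2} = (−1)^71 = -1.

-1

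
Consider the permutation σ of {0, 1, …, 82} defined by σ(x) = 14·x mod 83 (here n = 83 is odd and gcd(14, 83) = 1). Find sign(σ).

Trace 49: π^k(49) = [49, 22, 59, 79, 27, 46, 63] for k=0..6.
Decompose π into cycles: lengths [82, 1] (2 cycles, including the fixed point 0).
Σ(ℓ_i−1) = 83−2 = 81; sign = (−1)^81 = -1.
Via Zolotarev, sign(π_{14}) = (14|83) = -1.

-1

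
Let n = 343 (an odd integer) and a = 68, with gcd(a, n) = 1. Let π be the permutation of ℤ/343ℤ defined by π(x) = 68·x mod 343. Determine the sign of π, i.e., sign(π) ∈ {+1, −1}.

Trace 68: π^k(68) = [68, 165, 244, 128, 129, 197, 19] for k=0..6.
Decompose π into cycles: lengths [42, 42, 42, 42, 42, 42, 42, 6, 6, 6, 6, 6, 6, 6, 6, 1] (16 cycles, including the fixed point 0).
16 cycles on 343: each ℓ→(−1)^(ℓ−1), product (−1)^327 = -1.

-1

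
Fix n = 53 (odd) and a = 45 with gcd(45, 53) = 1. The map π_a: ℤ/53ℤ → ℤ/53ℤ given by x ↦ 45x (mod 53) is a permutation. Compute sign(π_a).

Start at x=4: 4 → 21 → 44 → 19 → 7 → 50 → 24 → … (one orbit).
2 cycles of lengths [52, 1].
2 cycles on 53: each ℓ→(−1)^(ℓ−1), product (−1)^51 = -1.
Via Zolotarev, sign(π_{45}) = (45|53) = -1.

-1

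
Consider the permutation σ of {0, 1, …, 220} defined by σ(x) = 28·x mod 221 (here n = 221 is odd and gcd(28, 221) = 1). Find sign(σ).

Start at x=28: 28 → 121 → 73 → 55 → 214 → 25 → 37 → … (one orbit).
Cycle type of π: 48×4 + 16 + 12 + 1; total 7 cycles.
7 cycles on 221: each ℓ→(−1)^(ℓ−1), product (−1)^214 = +1.

+1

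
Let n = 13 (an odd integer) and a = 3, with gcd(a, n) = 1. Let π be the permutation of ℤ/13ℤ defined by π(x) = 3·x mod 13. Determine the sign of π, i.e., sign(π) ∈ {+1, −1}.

Orbit of 1 under x↦3x: [1, 3, 9]… (length divides ord_13(3)).
5 cycles of lengths [3, 3, 3, 3, 1].
5 cycles on 13: each ℓ→(−1)^(ℓ−1), product (−1)^8 = +1.
Via Zolotarev, sign(π_{3}) = (3|13) = +1.

+1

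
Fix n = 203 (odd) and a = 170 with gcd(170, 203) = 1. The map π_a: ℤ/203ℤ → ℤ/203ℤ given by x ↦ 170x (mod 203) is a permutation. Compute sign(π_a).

+1

Trace 53: π^k(53) = [53, 78, 65, 88, 141, 16, 81] for k=0..6.
The orbit structure of x ↦ 170x mod 203: 15 orbits of sizes [21, 21, 21, 21, 21, 21, 21, 21, 7, 7, 7, 7, 3, 3, 1].
203 − 15 = 188 transpositions; sign(π) = (−1)^188 = +1.
Zolotarev: (170|203) = +1, matching the cycle-count sign.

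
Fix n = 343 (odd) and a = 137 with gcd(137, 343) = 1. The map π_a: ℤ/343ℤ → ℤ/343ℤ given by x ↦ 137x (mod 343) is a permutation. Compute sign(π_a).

+1

Start at x=9: 9 → 204 → 165 → 310 → 281 → 81 → 121 → … (one orbit).
Decompose π into cycles: lengths [147, 147, 21, 21, 3, 3, 1] (7 cycles, including the fixed point 0).
sign(π) = (−1)^{n − #cycles} = (−1)^{343−7} = (−1)^336 = +1.
The Jacobi symbol (137|343) = +1 (Zolotarev) agrees.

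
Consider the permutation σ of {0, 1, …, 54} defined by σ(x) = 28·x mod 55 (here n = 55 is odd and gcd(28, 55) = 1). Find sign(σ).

Trace 28: π^k(28) = [28, 14, 7, 31, 43, 49, 52] for k=0..6.
π_28 has 5 disjoint cycles with lengths [20, 20, 10, 4, 1] on {0,…,54}.
55 − 5 = 50 transpositions; sign(π) = (−1)^50 = +1.
Via Zolotarev, sign(π_{28}) = (28|55) = +1.

+1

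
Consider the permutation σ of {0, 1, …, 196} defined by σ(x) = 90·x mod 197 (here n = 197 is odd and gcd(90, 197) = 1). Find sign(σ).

Start at x=158: 158 → 36 → 88 → 40 → 54 → 132 → 60 → … (one orbit).
π_90 has 5 disjoint cycles with lengths [49, 49, 49, 49, 1] on {0,…,196}.
197 − 5 = 192 transpositions; sign(π) = (−1)^192 = +1.

+1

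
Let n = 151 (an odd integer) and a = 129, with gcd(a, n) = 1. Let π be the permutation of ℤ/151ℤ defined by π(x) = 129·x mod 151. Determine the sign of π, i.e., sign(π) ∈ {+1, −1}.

Start at x=132: 132 → 116 → 15 → 123 → 12 → 38 → 70 → … (one orbit).
Cycle lengths of π_129 on ℤ/151ℤ: [150, 1]; 2 cycles in total.
Σ(ℓ_i−1) = 151−2 = 149; sign = (−1)^149 = -1.

-1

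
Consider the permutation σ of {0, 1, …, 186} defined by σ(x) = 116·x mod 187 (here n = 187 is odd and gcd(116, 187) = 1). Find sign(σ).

+1

Orbit of 166 under x↦116x: [166, 182, 168, 40, 152, 54, 93]… (length divides ord_187(116)).
The orbit structure of x ↦ 116x mod 187: 5 orbits of sizes [80, 80, 16, 10, 1].
Σ(ℓ_i−1) = 187−5 = 182; sign = (−1)^182 = +1.
(116|187)_J = +1 (Zolotarev's lemma cross-check).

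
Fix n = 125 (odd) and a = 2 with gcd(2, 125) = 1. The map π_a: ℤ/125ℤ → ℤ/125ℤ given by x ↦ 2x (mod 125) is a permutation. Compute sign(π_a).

-1

Start at x=87: 87 → 49 → 98 → 71 → 17 → 34 → 68 → … (one orbit).
Decompose π into cycles: lengths [100, 20, 4, 1] (4 cycles, including the fixed point 0).
Σ(ℓ_i−1) = 125−4 = 121; sign = (−1)^121 = -1.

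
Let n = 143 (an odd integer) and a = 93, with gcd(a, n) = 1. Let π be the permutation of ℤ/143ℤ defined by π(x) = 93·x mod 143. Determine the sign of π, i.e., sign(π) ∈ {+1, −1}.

-1

Start at x=100: 100 → 5 → 36 → 59 → 53 → 67 → 82 → … (one orbit).
6 cycles of lengths [60, 60, 12, 5, 5, 1].
sign(π) = (−1)^{n − #cycles} = (−1)^{143−6} = (−1)^137 = -1.
Check: (93/143) = -1 by Zolotarev.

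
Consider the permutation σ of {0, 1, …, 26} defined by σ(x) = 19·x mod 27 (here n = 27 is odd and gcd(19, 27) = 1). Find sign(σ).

+1

Start at x=1: 1 → 19 → 10 → 1 (one orbit).
Decompose π into cycles: lengths [3, 3, 3, 3, 3, 3, 1, 1, 1, 1, 1, 1, 1, 1, 1] (15 cycles, including the fixed point 0).
15 cycles on 27: each ℓ→(−1)^(ℓ−1), product (−1)^12 = +1.
The Jacobi symbol (19|27) = +1 (Zolotarev) agrees.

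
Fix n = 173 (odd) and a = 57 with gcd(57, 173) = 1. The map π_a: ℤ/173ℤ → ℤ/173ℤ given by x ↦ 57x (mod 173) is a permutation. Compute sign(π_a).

+1

Orbit of 43 under x↦57x: [43, 29, 96, 109, 158, 10, 51]… (length divides ord_173(57)).
5 cycles of lengths [43, 43, 43, 43, 1].
sign(π) = (−1)^{n − #cycles} = (−1)^{173−5} = (−1)^168 = +1.
The Jacobi symbol (57|173) = +1 (Zolotarev) agrees.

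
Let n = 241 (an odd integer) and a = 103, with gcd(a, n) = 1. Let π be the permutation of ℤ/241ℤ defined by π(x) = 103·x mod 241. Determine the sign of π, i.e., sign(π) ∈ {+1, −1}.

-1

Orbit of 48 under x↦103x: [48, 124, 240, 138, 236, 208, 216]… (length divides ord_241(103)).
4 cycles of lengths [80, 80, 80, 1].
241 − 4 = 237 transpositions; sign(π) = (−1)^237 = -1.
Zolotarev: (103|241) = -1, matching the cycle-count sign.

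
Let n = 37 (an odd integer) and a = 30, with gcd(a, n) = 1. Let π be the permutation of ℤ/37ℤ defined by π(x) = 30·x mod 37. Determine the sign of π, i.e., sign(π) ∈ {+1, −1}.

+1

Orbit of 26 under x↦30x: [26, 3, 16, 36, 7, 25, 10]… (length divides ord_37(30)).
Decompose π into cycles: lengths [18, 18, 1] (3 cycles, including the fixed point 0).
Σ(ℓ_i−1) = 37−3 = 34; sign = (−1)^34 = +1.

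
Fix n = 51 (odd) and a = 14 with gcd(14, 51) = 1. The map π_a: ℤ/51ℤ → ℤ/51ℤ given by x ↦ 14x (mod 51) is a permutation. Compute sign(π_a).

Trace 29: π^k(29) = [29, 49, 23, 16, 20, 25, 44] for k=0..6.
The orbit structure of x ↦ 14x mod 51: 5 orbits of sizes [16, 16, 16, 2, 1].
n − c = 51 − 5 = 46; sign = (−1)^46 = +1.
The Jacobi symbol (14|51) = +1 (Zolotarev) agrees.

+1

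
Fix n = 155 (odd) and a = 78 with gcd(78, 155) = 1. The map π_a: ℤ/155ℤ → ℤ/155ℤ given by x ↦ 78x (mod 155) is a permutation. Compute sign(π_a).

-1

Trace 39: π^k(39) = [39, 97, 126, 63, 109, 132, 66] for k=0..6.
Decompose π into cycles: lengths [20, 20, 20, 20, 20, 20, 5, 5, 5, 5, 5, 5, 4, 1] (14 cycles, including the fixed point 0).
n − c = 155 − 14 = 141; sign = (−1)^141 = -1.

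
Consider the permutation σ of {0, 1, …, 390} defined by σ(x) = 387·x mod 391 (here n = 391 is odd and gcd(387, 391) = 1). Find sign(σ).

Start at x=18: 18 → 319 → 288 → 21 → 307 → 336 → 220 → … (one orbit).
14 cycles of lengths [44, 44, 44, 44, 44, 44, 44, 44, 22, 4, 4, 4, 4, 1].
391 − 14 = 377 transpositions; sign(π) = (−1)^377 = -1.
Via Zolotarev, sign(π_{387}) = (387|391) = -1.

-1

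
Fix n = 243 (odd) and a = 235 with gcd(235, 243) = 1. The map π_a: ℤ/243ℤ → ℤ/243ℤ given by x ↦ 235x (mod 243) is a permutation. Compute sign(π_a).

Start at x=208: 208 → 37 → 190 → 181 → 10 → 163 → 154 → … (one orbit).
π_235 has 27 disjoint cycles with lengths [27, 27, 27, 27, 27, 27, 9, 9, 9, 9, 9, 9, 3, 3, 3, 3, 3, 3, 1, 1, 1, 1, 1, 1, 1, 1, 1] on {0,…,242}.
With 27 cycles on 243 points, sign = (−1)^{243−27} = +1.

+1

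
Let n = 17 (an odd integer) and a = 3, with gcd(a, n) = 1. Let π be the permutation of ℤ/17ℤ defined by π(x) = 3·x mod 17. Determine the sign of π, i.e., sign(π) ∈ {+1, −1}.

-1

Trace 12: π^k(12) = [12, 2, 6, 1, 3, 9, 10] for k=0..6.
π_3 has 2 disjoint cycles with lengths [16, 1] on {0,…,16}.
2 cycles on 17: each ℓ→(−1)^(ℓ−1), product (−1)^15 = -1.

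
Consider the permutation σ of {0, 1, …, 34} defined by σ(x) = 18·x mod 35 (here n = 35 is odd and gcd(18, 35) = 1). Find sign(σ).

Orbit of 18 under x↦18x: [18, 9, 22, 11, 23, 29, 32]… (length divides ord_35(18)).
Decompose π into cycles: lengths [12, 12, 4, 3, 3, 1] (6 cycles, including the fixed point 0).
6 cycles on 35: each ℓ→(−1)^(ℓ−1), product (−1)^29 = -1.
The Jacobi symbol (18|35) = -1 (Zolotarev) agrees.

-1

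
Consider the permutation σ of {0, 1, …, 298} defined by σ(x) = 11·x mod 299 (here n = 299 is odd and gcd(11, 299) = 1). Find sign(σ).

+1

Trace 20: π^k(20) = [20, 220, 28, 9, 99, 192, 19] for k=0..6.
Decompose π into cycles: lengths [132, 132, 22, 12, 1] (5 cycles, including the fixed point 0).
sign(π) = (−1)^{n − #cycles} = (−1)^{299−5} = (−1)^294 = +1.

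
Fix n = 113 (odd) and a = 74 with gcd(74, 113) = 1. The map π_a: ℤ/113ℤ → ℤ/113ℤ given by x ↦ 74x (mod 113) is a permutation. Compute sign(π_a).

-1

Orbit of 103 under x↦74x: [103, 51, 45, 53, 80, 44, 92]… (length divides ord_113(74)).
Cycle type of π: 112 + 1; total 2 cycles.
sign(π) = (−1)^{n − #cycles} = (−1)^{113−2} = (−1)^111 = -1.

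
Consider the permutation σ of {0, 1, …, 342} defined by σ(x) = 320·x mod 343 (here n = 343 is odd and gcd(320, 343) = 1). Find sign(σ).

-1

Orbit of 338 under x↦320x: [338, 115, 99, 124, 235, 83, 149]… (length divides ord_343(320)).
π_320 has 4 disjoint cycles with lengths [294, 42, 6, 1] on {0,…,342}.
Σ(ℓ_i−1) = 343−4 = 339; sign = (−1)^339 = -1.
The Jacobi symbol (320|343) = -1 (Zolotarev) agrees.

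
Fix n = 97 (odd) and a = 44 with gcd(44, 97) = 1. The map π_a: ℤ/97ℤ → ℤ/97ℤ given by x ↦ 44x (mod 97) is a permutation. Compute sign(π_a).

+1

Orbit of 49 under x↦44x: [49, 22, 95, 9, 8, 61, 65]… (length divides ord_97(44)).
π_44 has 3 disjoint cycles with lengths [48, 48, 1] on {0,…,96}.
With 3 cycles on 97 points, sign = (−1)^{97−3} = +1.
The Jacobi symbol (44|97) = +1 (Zolotarev) agrees.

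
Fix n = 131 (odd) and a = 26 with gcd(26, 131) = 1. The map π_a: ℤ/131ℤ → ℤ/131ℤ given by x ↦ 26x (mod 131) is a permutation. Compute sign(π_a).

Trace 130: π^k(130) = [130, 105, 110, 109, 83, 62, 40] for k=0..6.
Decompose π into cycles: lengths [130, 1] (2 cycles, including the fixed point 0).
2 cycles on 131: each ℓ→(−1)^(ℓ−1), product (−1)^129 = -1.
(26|131)_J = -1 (Zolotarev's lemma cross-check).

-1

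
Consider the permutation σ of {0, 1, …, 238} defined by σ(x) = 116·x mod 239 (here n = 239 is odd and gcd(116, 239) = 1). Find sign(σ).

+1

Start at x=226: 226 → 165 → 20 → 169 → 6 → 218 → 193 → … (one orbit).
Cycle type of π: 119×2 + 1; total 3 cycles.
Σ(ℓ_i−1) = 239−3 = 236; sign = (−1)^236 = +1.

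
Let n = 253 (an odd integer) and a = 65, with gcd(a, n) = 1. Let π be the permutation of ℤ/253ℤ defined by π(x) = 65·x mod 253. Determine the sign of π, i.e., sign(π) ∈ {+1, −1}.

+1

Start at x=10: 10 → 144 → 252 → 188 → 76 → 133 → 43 → … (one orbit).
π_65 has 17 disjoint cycles with lengths [22, 22, 22, 22, 22, 22, 22, 22, 22, 22, 22, 2, 2, 2, 2, 2, 1] on {0,…,252}.
With 17 cycles on 253 points, sign = (−1)^{253−17} = +1.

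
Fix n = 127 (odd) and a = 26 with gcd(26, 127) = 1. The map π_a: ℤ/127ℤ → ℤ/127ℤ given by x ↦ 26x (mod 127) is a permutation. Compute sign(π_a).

+1

Trace 61: π^k(61) = [61, 62, 88, 2, 52, 82, 100] for k=0..6.
Decompose π into cycles: lengths [63, 63, 1] (3 cycles, including the fixed point 0).
sign(π) = (−1)^{n − #cycles} = (−1)^{127−3} = (−1)^124 = +1.
Zolotarev: (26|127) = +1, matching the cycle-count sign.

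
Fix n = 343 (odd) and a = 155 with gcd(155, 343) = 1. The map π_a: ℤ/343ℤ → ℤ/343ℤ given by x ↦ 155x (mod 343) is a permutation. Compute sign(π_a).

+1

Trace 281: π^k(281) = [281, 337, 99, 253, 113, 22, 323] for k=0..6.
Cycle lengths of π_155 on ℤ/343ℤ: [49, 49, 49, 49, 49, 49, 7, 7, 7, 7, 7, 7, 1, 1, 1, 1, 1, 1, 1]; 19 cycles in total.
n − c = 343 − 19 = 324; sign = (−1)^324 = +1.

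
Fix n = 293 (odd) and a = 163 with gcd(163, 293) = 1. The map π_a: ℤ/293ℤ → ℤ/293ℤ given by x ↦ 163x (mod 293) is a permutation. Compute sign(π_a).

-1

Start at x=21: 21 → 200 → 77 → 245 → 87 → 117 → 26 → … (one orbit).
Cycle lengths of π_163 on ℤ/293ℤ: [292, 1]; 2 cycles in total.
With 2 cycles on 293 points, sign = (−1)^{293−2} = -1.
Check: (163/293) = -1 by Zolotarev.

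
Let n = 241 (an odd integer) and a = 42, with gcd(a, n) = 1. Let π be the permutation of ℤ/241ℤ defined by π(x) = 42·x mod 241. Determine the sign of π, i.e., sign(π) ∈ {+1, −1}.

Start at x=193: 193 → 153 → 160 → 213 → 29 → 13 → 64 → … (one orbit).
Decompose π into cycles: lengths [240, 1] (2 cycles, including the fixed point 0).
sign(π) = (−1)^{n − #cycles} = (−1)^{241−2} = (−1)^239 = -1.
(42|241)_J = -1 (Zolotarev's lemma cross-check).

-1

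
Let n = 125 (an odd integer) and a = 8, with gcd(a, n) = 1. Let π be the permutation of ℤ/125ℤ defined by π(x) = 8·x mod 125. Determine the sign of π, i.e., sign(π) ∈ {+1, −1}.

Trace 21: π^k(21) = [21, 43, 94, 2, 16, 3, 24] for k=0..6.
The orbit structure of x ↦ 8x mod 125: 4 orbits of sizes [100, 20, 4, 1].
With 4 cycles on 125 points, sign = (−1)^{125−4} = -1.
The Jacobi symbol (8|125) = -1 (Zolotarev) agrees.

-1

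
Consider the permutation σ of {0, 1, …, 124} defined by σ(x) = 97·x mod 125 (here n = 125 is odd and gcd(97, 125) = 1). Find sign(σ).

Start at x=79: 79 → 38 → 61 → 42 → 74 → 53 → 16 → … (one orbit).
π_97 has 4 disjoint cycles with lengths [100, 20, 4, 1] on {0,…,124}.
n − c = 125 − 4 = 121; sign = (−1)^121 = -1.
(97|125)_J = -1 (Zolotarev's lemma cross-check).

-1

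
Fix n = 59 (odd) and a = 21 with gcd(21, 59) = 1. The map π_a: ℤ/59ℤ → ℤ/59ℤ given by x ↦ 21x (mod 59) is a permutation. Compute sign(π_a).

Orbit of 17 under x↦21x: [17, 3, 4, 25, 53, 51, 9]… (length divides ord_59(21)).
The orbit structure of x ↦ 21x mod 59: 3 orbits of sizes [29, 29, 1].
With 3 cycles on 59 points, sign = (−1)^{59−3} = +1.
(21|59)_J = +1 (Zolotarev's lemma cross-check).

+1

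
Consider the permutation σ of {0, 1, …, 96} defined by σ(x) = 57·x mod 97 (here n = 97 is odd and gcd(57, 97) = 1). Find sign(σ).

-1

Start at x=51: 51 → 94 → 23 → 50 → 37 → 72 → 30 → … (one orbit).
Decompose π into cycles: lengths [96, 1] (2 cycles, including the fixed point 0).
With 2 cycles on 97 points, sign = (−1)^{97−2} = -1.
The Jacobi symbol (57|97) = -1 (Zolotarev) agrees.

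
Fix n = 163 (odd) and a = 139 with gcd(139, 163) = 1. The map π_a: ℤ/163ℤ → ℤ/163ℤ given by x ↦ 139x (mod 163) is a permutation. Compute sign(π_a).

Trace 67: π^k(67) = [67, 22, 124, 121, 30, 95, 2] for k=0..6.
π_139 has 2 disjoint cycles with lengths [162, 1] on {0,…,162}.
2 cycles on 163: each ℓ→(−1)^(ℓ−1), product (−1)^161 = -1.
Check: (139/163) = -1 by Zolotarev.

-1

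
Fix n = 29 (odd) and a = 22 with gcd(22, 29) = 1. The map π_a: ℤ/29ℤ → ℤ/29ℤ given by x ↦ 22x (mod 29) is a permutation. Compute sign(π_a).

+1

Trace 7: π^k(7) = [7, 9, 24, 6, 16, 4, 1] for k=0..6.
The orbit structure of x ↦ 22x mod 29: 3 orbits of sizes [14, 14, 1].
sign(π) = (−1)^{n − #cycles} = (−1)^{29−3} = (−1)^26 = +1.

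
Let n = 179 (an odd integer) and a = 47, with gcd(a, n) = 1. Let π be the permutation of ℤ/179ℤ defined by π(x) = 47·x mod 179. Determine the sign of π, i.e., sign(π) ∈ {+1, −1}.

Start at x=151: 151 → 116 → 82 → 95 → 169 → 67 → 106 → … (one orbit).
3 cycles of lengths [89, 89, 1].
3 cycles on 179: each ℓ→(−1)^(ℓ−1), product (−1)^176 = +1.
Check: (47/179) = +1 by Zolotarev.

+1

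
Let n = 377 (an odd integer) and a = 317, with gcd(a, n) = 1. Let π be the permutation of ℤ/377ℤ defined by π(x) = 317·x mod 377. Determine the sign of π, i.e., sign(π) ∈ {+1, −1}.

Orbit of 70 under x↦317x: [70, 324, 164, 339, 18, 51, 333]… (length divides ord_377(317)).
Cycle lengths of π_317 on ℤ/377ℤ: [28, 28, 28, 28, 28, 28, 28, 28, 28, 28, 28, 28, 28, 4, 4, 4, 1]; 17 cycles in total.
n − c = 377 − 17 = 360; sign = (−1)^360 = +1.

+1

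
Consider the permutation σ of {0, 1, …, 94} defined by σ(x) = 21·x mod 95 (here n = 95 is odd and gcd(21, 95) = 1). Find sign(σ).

-1

Start at x=56: 56 → 36 → 91 → 11 → 41 → 6 → 31 → … (one orbit).
π_21 has 10 disjoint cycles with lengths [18, 18, 18, 18, 18, 1, 1, 1, 1, 1] on {0,…,94}.
sign(π) = (−1)^{n − #cycles} = (−1)^{95−10} = (−1)^85 = -1.
(21|95)_J = -1 (Zolotarev's lemma cross-check).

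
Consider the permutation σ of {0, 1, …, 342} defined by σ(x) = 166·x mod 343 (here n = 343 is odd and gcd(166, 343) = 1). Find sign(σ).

-1

Orbit of 117 under x↦166x: [117, 214, 195, 128, 325, 99, 313]… (length divides ord_343(166)).
Cycle type of π: 42×7 + 6×8 + 1; total 16 cycles.
Σ(ℓ_i−1) = 343−16 = 327; sign = (−1)^327 = -1.
(166|343)_J = -1 (Zolotarev's lemma cross-check).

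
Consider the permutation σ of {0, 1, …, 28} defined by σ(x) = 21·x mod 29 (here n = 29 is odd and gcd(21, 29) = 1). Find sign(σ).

-1

Trace 26: π^k(26) = [26, 24, 11, 28, 8, 23, 19] for k=0..6.
2 cycles of lengths [28, 1].
With 2 cycles on 29 points, sign = (−1)^{29−2} = -1.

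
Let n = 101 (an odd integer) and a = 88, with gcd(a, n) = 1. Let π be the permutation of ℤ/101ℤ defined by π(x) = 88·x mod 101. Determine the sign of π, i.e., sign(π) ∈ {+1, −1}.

Trace 37: π^k(37) = [37, 24, 92, 16, 95, 78, 97] for k=0..6.
Cycle type of π: 25×4 + 1; total 5 cycles.
sign(π) = (−1)^{n − #cycles} = (−1)^{101−5} = (−1)^96 = +1.
The Jacobi symbol (88|101) = +1 (Zolotarev) agrees.

+1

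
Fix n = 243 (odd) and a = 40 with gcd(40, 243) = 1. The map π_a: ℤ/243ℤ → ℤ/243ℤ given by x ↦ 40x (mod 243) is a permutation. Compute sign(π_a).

+1

Start at x=70: 70 → 127 → 220 → 52 → 136 → 94 → 115 → … (one orbit).
11 cycles of lengths [81, 81, 27, 27, 9, 9, 3, 3, 1, 1, 1].
With 11 cycles on 243 points, sign = (−1)^{243−11} = +1.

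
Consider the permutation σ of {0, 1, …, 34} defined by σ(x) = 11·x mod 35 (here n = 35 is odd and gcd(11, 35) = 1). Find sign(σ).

+1

Trace 11: π^k(11) = [11, 16, 1] for k=0..2.
15 cycles of lengths [3, 3, 3, 3, 3, 3, 3, 3, 3, 3, 1, 1, 1, 1, 1].
35 − 15 = 20 transpositions; sign(π) = (−1)^20 = +1.
Zolotarev: (11|35) = +1, matching the cycle-count sign.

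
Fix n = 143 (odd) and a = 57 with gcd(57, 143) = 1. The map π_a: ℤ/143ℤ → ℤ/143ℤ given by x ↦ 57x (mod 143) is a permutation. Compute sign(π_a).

+1

Trace 57: π^k(57) = [57, 103, 8, 27, 109, 64, 73] for k=0..6.
Decompose π into cycles: lengths [20, 20, 20, 20, 20, 20, 10, 4, 4, 4, 1] (11 cycles, including the fixed point 0).
With 11 cycles on 143 points, sign = (−1)^{143−11} = +1.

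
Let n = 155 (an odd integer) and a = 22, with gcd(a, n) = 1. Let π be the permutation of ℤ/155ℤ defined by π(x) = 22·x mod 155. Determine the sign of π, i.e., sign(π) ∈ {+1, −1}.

+1

Start at x=129: 129 → 48 → 126 → 137 → 69 → 123 → 71 → … (one orbit).
Cycle lengths of π_22 on ℤ/155ℤ: [60, 60, 30, 4, 1]; 5 cycles in total.
155 − 5 = 150 transpositions; sign(π) = (−1)^150 = +1.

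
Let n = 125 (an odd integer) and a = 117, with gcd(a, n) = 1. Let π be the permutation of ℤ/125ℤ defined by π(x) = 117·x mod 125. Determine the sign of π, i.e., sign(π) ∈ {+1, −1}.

-1

Orbit of 73 under x↦117x: [73, 41, 47, 124, 8, 61, 12]… (length divides ord_125(117)).
π_117 has 4 disjoint cycles with lengths [100, 20, 4, 1] on {0,…,124}.
125 − 4 = 121 transpositions; sign(π) = (−1)^121 = -1.
(117|125)_J = -1 (Zolotarev's lemma cross-check).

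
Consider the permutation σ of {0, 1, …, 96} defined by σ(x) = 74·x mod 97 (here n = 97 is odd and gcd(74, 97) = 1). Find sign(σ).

-1

Orbit of 83 under x↦74x: [83, 31, 63, 6, 56, 70, 39]… (length divides ord_97(74)).
Cycle lengths of π_74 on ℤ/97ℤ: [96, 1]; 2 cycles in total.
n − c = 97 − 2 = 95; sign = (−1)^95 = -1.
Via Zolotarev, sign(π_{74}) = (74|97) = -1.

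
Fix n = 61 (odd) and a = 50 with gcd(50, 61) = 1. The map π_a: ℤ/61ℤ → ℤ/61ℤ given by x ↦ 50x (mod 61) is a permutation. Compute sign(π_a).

Orbit of 11 under x↦50x: [11, 1, 50, 60]… (length divides ord_61(50)).
Cycle lengths of π_50 on ℤ/61ℤ: [4, 4, 4, 4, 4, 4, 4, 4, 4, 4, 4, 4, 4, 4, 4, 1]; 16 cycles in total.
sign(π) = (−1)^{n − #cycles} = (−1)^{61−16} = (−1)^45 = -1.

-1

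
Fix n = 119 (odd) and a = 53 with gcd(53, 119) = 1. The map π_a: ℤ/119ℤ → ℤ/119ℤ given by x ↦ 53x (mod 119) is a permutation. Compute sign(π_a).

Orbit of 8 under x↦53x: [8, 67, 100, 64, 60, 86, 36]… (length divides ord_119(53)).
π_53 has 9 disjoint cycles with lengths [24, 24, 24, 24, 8, 8, 3, 3, 1] on {0,…,118}.
n − c = 119 − 9 = 110; sign = (−1)^110 = +1.

+1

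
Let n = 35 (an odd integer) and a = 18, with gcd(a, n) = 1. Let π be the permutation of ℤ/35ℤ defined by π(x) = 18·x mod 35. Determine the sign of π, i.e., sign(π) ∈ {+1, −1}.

Trace 29: π^k(29) = [29, 32, 16, 8, 4, 2, 1] for k=0..6.
Cycle lengths of π_18 on ℤ/35ℤ: [12, 12, 4, 3, 3, 1]; 6 cycles in total.
Σ(ℓ_i−1) = 35−6 = 29; sign = (−1)^29 = -1.
The Jacobi symbol (18|35) = -1 (Zolotarev) agrees.

-1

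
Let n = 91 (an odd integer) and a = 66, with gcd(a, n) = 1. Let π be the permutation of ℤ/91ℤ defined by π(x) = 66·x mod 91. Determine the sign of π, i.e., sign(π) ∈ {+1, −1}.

Start at x=27: 27 → 53 → 40 → 1 → 66 → 79 → 27 (one orbit).
π_66 has 26 disjoint cycles with lengths [6, 6, 6, 6, 6, 6, 6, 6, 6, 6, 6, 6, 6, 1, 1, 1, 1, 1, 1, 1, 1, 1, 1, 1, 1, 1] on {0,…,90}.
91 − 26 = 65 transpositions; sign(π) = (−1)^65 = -1.

-1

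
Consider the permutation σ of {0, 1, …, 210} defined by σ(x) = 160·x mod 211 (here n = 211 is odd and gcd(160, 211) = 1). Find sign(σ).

Start at x=10: 10 → 123 → 57 → 47 → 135 → 78 → 31 → … (one orbit).
The orbit structure of x ↦ 160x mod 211: 2 orbits of sizes [210, 1].
sign(π) = (−1)^{n − #cycles} = (−1)^{211−2} = (−1)^209 = -1.
The Jacobi symbol (160|211) = -1 (Zolotarev) agrees.

-1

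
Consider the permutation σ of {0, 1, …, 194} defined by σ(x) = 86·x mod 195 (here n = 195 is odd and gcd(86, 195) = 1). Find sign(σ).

Orbit of 161 under x↦86x: [161, 1, 86, 181]… (length divides ord_195(86)).
Cycle lengths of π_86 on ℤ/195ℤ: [4, 4, 4, 4, 4, 4, 4, 4, 4, 4, 4, 4, 4, 4, 4, 4, 4, 4, 4, 4, 4, 4, 4, 4, 4, 4, 4, 4, 4, 4, 4, 4, 4, 4, 4, 4, 4, 4, 4, 4, 4, 4, 4, 4, 4, 2, 2, 2, 2, 2, 1, 1, 1, 1, 1]; 55 cycles in total.
Σ(ℓ_i−1) = 195−55 = 140; sign = (−1)^140 = +1.
The Jacobi symbol (86|195) = +1 (Zolotarev) agrees.

+1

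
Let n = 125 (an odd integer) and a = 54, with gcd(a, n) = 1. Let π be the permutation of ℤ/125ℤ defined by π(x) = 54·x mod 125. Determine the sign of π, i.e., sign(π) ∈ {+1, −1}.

Trace 36: π^k(36) = [36, 69, 101, 79, 16, 114, 31] for k=0..6.
Cycle lengths of π_54 on ℤ/125ℤ: [50, 50, 10, 10, 2, 2, 1]; 7 cycles in total.
With 7 cycles on 125 points, sign = (−1)^{125−7} = +1.
The Jacobi symbol (54|125) = +1 (Zolotarev) agrees.

+1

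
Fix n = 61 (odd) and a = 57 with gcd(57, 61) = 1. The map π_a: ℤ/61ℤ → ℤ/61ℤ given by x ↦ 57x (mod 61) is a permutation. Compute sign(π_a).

+1

Orbit of 12 under x↦57x: [12, 13, 9, 25, 22, 34, 47]… (length divides ord_61(57)).
Cycle lengths of π_57 on ℤ/61ℤ: [15, 15, 15, 15, 1]; 5 cycles in total.
n − c = 61 − 5 = 56; sign = (−1)^56 = +1.
Check: (57/61) = +1 by Zolotarev.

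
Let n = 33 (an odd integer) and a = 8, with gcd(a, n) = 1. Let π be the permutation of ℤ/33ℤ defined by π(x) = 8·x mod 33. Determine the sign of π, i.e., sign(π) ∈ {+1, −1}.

+1

Orbit of 32 under x↦8x: [32, 25, 2, 16, 29, 1, 8]… (length divides ord_33(8)).
Cycle lengths of π_8 on ℤ/33ℤ: [10, 10, 10, 2, 1]; 5 cycles in total.
5 cycles on 33: each ℓ→(−1)^(ℓ−1), product (−1)^28 = +1.
Via Zolotarev, sign(π_{8}) = (8|33) = +1.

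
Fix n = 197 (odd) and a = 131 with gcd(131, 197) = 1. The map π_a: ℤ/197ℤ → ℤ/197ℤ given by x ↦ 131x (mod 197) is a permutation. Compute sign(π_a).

Orbit of 7 under x↦131x: [7, 129, 154, 80, 39, 184, 70]… (length divides ord_197(131)).
π_131 has 2 disjoint cycles with lengths [196, 1] on {0,…,196}.
Σ(ℓ_i−1) = 197−2 = 195; sign = (−1)^195 = -1.
The Jacobi symbol (131|197) = -1 (Zolotarev) agrees.

-1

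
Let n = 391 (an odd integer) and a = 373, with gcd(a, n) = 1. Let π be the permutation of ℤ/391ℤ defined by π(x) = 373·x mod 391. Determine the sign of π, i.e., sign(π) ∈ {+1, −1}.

Trace 152: π^k(152) = [152, 1, 373, 324, 33, 188, 135] for k=0..6.
Cycle type of π: 22×17 + 2×8 + 1; total 26 cycles.
n − c = 391 − 26 = 365; sign = (−1)^365 = -1.
Via Zolotarev, sign(π_{373}) = (373|391) = -1.

-1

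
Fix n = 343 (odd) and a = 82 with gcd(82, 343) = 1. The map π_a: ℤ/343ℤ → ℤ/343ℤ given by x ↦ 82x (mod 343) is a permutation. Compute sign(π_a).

-1

Trace 130: π^k(130) = [130, 27, 156, 101, 50, 327, 60] for k=0..6.
Decompose π into cycles: lengths [294, 42, 6, 1] (4 cycles, including the fixed point 0).
With 4 cycles on 343 points, sign = (−1)^{343−4} = -1.
Via Zolotarev, sign(π_{82}) = (82|343) = -1.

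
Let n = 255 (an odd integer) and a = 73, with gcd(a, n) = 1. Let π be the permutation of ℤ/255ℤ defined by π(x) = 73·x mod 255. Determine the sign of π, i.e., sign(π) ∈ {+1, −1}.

+1

Trace 229: π^k(229) = [229, 142, 166, 133, 19, 112, 16] for k=0..6.
21 cycles of lengths [16, 16, 16, 16, 16, 16, 16, 16, 16, 16, 16, 16, 16, 16, 16, 4, 4, 4, 1, 1, 1].
sign(π) = (−1)^{n − #cycles} = (−1)^{255−21} = (−1)^234 = +1.
Check: (73/255) = +1 by Zolotarev.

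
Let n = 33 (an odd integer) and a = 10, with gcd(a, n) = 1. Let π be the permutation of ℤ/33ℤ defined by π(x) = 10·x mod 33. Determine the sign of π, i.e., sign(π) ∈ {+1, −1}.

-1

Orbit of 1 under x↦10x: [1, 10]… (length divides ord_33(10)).
The orbit structure of x ↦ 10x mod 33: 18 orbits of sizes [2, 2, 2, 2, 2, 2, 2, 2, 2, 2, 2, 2, 2, 2, 2, 1, 1, 1].
With 18 cycles on 33 points, sign = (−1)^{33−18} = -1.
Via Zolotarev, sign(π_{10}) = (10|33) = -1.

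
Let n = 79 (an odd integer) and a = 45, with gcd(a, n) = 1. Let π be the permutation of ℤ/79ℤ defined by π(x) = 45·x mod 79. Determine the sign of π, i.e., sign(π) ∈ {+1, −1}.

Start at x=38: 38 → 51 → 4 → 22 → 42 → 73 → 46 → … (one orbit).
3 cycles of lengths [39, 39, 1].
sign(π) = (−1)^{n − #cycles} = (−1)^{79−3} = (−1)^76 = +1.

+1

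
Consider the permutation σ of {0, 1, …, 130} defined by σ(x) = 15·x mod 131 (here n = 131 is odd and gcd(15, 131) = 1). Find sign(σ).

Orbit of 53 under x↦15x: [53, 9, 4, 60, 114, 7, 105]… (length divides ord_131(15)).
π_15 has 3 disjoint cycles with lengths [65, 65, 1] on {0,…,130}.
131 − 3 = 128 transpositions; sign(π) = (−1)^128 = +1.
Via Zolotarev, sign(π_{15}) = (15|131) = +1.

+1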